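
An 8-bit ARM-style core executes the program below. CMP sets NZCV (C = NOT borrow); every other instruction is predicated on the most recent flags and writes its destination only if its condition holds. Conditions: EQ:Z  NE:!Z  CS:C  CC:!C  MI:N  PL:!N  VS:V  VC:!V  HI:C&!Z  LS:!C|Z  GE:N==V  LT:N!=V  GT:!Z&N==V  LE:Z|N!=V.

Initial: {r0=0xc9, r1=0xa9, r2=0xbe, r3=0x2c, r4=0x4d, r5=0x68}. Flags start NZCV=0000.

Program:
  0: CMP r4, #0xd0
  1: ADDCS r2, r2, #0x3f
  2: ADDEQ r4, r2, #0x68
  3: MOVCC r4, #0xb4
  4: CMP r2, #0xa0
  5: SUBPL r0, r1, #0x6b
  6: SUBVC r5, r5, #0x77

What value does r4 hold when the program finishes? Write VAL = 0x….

[0] flags=0000 → (cmp)
[1] flags=0000 CS?F → skip
[2] flags=0000 EQ?F → skip
[3] flags=0000 CC?T → r4=0xb4
[4] flags=0010 → (cmp)
[5] flags=0010 PL?T → r0=0x3e
[6] flags=0010 VC?T → r5=0xf1

VAL = 0xb4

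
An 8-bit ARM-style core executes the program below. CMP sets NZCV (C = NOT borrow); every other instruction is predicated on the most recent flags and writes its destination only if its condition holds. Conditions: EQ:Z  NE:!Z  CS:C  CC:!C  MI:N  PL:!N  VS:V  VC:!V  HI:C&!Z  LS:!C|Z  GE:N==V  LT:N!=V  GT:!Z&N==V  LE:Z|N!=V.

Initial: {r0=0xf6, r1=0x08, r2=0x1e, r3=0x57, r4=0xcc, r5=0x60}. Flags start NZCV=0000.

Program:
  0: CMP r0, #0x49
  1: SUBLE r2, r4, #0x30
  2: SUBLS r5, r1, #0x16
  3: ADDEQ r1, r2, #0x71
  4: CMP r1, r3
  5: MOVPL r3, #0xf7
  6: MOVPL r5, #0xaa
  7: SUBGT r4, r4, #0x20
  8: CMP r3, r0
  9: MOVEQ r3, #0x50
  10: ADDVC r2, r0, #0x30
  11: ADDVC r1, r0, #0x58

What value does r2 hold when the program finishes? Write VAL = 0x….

0: ✓ CMP  NZCV=1010
1: ✓ SUBLE  r2←0x9c
2: · SUBLS
3: · ADDEQ
4: ✓ CMP  NZCV=1000
5: · MOVPL
6: · MOVPL
7: · SUBGT
8: ✓ CMP  NZCV=0000
9: · MOVEQ
10: ✓ ADDVC  r2←0x26
11: ✓ ADDVC  r1←0x4e

VAL = 0x26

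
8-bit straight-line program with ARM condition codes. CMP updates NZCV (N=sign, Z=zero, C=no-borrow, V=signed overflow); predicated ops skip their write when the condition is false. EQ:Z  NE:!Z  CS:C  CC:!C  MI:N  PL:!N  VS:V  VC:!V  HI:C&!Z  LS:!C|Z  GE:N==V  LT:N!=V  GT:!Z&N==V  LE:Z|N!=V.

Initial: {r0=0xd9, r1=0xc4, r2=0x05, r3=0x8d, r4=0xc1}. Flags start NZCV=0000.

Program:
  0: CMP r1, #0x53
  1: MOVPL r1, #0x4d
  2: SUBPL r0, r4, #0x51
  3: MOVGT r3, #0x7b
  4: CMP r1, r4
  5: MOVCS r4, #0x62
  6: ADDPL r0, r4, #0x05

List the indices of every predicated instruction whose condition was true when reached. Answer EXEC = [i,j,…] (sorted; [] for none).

EXEC = [1,2]

[0] flags=0011 → (cmp)
[1] flags=0011 PL?T → r1=0x4d
[2] flags=0011 PL?T → r0=0x70
[3] flags=0011 GT?F → skip
[4] flags=1001 → (cmp)
[5] flags=1001 CS?F → skip
[6] flags=1001 PL?F → skip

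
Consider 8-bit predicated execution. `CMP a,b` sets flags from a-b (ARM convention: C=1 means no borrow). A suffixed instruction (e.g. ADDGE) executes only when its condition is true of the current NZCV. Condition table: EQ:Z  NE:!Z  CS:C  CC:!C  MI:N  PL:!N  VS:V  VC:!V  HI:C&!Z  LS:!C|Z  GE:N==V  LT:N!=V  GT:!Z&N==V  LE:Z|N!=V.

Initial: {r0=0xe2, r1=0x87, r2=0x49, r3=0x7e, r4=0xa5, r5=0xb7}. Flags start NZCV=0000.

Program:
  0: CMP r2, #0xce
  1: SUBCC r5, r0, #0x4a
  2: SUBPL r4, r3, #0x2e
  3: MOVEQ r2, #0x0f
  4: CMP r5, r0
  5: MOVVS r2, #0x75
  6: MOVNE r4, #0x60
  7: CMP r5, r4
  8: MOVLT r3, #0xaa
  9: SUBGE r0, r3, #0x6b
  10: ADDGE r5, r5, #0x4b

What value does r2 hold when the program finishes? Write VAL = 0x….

VAL = 0x49

0: ✓ CMP  NZCV=0000
1: ✓ SUBCC  r5←0x98
2: ✓ SUBPL  r4←0x50
3: · MOVEQ
4: ✓ CMP  NZCV=1000
5: · MOVVS
6: ✓ MOVNE  r4←0x60
7: ✓ CMP  NZCV=0011
8: ✓ MOVLT  r3←0xaa
9: · SUBGE
10: · ADDGE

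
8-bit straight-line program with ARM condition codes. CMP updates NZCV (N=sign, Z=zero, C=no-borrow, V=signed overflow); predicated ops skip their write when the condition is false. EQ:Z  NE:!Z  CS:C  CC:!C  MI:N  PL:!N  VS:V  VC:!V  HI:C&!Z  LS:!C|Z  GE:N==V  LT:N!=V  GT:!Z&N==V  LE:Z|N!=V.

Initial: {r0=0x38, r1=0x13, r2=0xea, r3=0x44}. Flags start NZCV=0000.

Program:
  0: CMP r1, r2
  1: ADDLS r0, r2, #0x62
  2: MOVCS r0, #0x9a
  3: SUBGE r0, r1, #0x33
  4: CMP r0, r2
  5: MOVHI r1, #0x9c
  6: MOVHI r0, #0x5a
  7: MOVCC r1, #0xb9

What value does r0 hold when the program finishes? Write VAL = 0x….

[0] flags=0000 → (cmp)
[1] flags=0000 LS?T → r0=0x4c
[2] flags=0000 CS?F → skip
[3] flags=0000 GE?T → r0=0xe0
[4] flags=1000 → (cmp)
[5] flags=1000 HI?F → skip
[6] flags=1000 HI?F → skip
[7] flags=1000 CC?T → r1=0xb9

VAL = 0xe0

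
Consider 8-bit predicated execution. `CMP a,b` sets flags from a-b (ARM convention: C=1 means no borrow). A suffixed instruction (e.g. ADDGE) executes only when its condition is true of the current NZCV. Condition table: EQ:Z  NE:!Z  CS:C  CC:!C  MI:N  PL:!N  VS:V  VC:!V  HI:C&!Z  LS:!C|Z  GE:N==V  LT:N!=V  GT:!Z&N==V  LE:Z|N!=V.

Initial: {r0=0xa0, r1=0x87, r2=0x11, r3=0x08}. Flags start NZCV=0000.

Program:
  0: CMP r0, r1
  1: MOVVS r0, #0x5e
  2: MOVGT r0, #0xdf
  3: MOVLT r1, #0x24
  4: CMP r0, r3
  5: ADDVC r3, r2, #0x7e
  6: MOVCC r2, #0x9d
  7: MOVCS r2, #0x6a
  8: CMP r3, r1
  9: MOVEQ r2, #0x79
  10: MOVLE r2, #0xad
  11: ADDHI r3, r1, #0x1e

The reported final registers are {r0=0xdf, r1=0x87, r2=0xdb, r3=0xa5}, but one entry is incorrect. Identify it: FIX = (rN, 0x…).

FIX = (r2, 0x6a)

0: ✓ CMP  NZCV=0010
1: · MOVVS
2: ✓ MOVGT  r0←0xdf
3: · MOVLT
4: ✓ CMP  NZCV=1010
5: ✓ ADDVC  r3←0x8f
6: · MOVCC
7: ✓ MOVCS  r2←0x6a
8: ✓ CMP  NZCV=0010
9: · MOVEQ
10: · MOVLE
11: ✓ ADDHI  r3←0xa5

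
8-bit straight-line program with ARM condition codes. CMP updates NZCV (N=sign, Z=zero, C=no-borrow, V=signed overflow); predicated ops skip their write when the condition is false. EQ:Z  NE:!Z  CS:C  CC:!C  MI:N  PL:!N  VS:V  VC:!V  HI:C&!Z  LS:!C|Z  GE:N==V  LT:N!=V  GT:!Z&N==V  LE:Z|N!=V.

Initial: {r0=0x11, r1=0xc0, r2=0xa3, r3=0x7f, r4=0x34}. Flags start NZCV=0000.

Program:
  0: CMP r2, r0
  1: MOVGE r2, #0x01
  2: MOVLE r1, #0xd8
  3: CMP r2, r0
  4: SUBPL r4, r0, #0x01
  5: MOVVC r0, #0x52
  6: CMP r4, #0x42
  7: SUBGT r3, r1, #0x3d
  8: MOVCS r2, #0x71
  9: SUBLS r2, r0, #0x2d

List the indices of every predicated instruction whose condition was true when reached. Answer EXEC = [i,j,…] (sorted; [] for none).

0: ✓ CMP  NZCV=1010
1: · MOVGE
2: ✓ MOVLE  r1←0xd8
3: ✓ CMP  NZCV=1010
4: · SUBPL
5: ✓ MOVVC  r0←0x52
6: ✓ CMP  NZCV=1000
7: · SUBGT
8: · MOVCS
9: ✓ SUBLS  r2←0x25

EXEC = [2,5,9]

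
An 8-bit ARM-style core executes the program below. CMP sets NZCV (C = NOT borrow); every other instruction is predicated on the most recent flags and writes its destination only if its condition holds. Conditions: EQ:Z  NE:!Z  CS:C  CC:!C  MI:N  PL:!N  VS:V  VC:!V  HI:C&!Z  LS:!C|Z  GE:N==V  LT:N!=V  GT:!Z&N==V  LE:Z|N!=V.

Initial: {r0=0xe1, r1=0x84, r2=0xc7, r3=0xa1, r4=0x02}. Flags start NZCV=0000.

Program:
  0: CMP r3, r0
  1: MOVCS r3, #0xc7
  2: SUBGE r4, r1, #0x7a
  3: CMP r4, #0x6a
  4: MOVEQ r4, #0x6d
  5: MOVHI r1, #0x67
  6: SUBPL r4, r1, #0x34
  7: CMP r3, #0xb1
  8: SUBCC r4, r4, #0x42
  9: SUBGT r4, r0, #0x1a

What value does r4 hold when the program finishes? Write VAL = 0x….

VAL = 0xc0

0: ✓ CMP  NZCV=1000
1: · MOVCS
2: · SUBGE
3: ✓ CMP  NZCV=1000
4: · MOVEQ
5: · MOVHI
6: · SUBPL
7: ✓ CMP  NZCV=1000
8: ✓ SUBCC  r4←0xc0
9: · SUBGT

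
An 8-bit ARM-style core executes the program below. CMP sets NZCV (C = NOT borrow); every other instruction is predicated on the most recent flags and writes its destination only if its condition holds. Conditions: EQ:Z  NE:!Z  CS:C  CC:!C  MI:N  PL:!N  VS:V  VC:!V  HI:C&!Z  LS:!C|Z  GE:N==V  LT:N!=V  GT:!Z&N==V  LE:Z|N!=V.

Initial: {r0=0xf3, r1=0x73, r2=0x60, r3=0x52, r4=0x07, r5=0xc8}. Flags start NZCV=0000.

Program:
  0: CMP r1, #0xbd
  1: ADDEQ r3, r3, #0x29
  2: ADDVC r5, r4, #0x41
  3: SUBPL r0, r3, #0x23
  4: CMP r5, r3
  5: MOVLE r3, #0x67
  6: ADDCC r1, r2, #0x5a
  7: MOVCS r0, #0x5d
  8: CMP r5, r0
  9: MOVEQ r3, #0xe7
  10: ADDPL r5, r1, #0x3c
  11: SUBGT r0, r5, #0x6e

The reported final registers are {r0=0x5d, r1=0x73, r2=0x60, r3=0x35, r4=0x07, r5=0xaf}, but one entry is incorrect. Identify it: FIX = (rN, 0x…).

0: ✓ CMP  NZCV=1001
1: · ADDEQ
2: · ADDVC
3: · SUBPL
4: ✓ CMP  NZCV=0011
5: ✓ MOVLE  r3←0x67
6: · ADDCC
7: ✓ MOVCS  r0←0x5d
8: ✓ CMP  NZCV=0011
9: · MOVEQ
10: ✓ ADDPL  r5←0xaf
11: · SUBGT

FIX = (r3, 0x67)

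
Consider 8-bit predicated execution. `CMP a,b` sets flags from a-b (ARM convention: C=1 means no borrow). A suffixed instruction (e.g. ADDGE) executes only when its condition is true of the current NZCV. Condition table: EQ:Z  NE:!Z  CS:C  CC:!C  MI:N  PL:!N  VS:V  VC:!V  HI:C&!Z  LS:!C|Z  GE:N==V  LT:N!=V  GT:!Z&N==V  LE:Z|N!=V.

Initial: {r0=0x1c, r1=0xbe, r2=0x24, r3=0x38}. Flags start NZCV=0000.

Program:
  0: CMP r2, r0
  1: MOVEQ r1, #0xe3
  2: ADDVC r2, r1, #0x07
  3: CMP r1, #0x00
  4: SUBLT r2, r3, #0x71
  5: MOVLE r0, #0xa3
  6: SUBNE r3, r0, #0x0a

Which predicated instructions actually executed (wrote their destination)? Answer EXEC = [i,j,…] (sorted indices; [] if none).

0: ✓ CMP  NZCV=0010
1: · MOVEQ
2: ✓ ADDVC  r2←0xc5
3: ✓ CMP  NZCV=1010
4: ✓ SUBLT  r2←0xc7
5: ✓ MOVLE  r0←0xa3
6: ✓ SUBNE  r3←0x99

EXEC = [2,4,5,6]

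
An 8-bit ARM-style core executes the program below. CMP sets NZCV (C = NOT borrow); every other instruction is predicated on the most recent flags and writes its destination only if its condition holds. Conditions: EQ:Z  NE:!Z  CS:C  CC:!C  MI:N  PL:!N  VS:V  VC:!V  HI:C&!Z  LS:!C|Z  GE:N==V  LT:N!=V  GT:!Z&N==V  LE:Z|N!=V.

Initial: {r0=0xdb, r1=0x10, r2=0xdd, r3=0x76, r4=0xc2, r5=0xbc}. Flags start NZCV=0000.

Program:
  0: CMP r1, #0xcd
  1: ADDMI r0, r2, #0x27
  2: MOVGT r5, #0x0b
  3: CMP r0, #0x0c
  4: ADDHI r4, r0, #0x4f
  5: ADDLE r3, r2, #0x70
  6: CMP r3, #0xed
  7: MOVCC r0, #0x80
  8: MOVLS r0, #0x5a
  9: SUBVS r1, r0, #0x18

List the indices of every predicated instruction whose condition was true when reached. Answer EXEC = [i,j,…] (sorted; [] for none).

0: ✓ CMP  NZCV=0000
1: · ADDMI
2: ✓ MOVGT  r5←0x0b
3: ✓ CMP  NZCV=1010
4: ✓ ADDHI  r4←0x2a
5: ✓ ADDLE  r3←0x4d
6: ✓ CMP  NZCV=0000
7: ✓ MOVCC  r0←0x80
8: ✓ MOVLS  r0←0x5a
9: · SUBVS

EXEC = [2,4,5,7,8]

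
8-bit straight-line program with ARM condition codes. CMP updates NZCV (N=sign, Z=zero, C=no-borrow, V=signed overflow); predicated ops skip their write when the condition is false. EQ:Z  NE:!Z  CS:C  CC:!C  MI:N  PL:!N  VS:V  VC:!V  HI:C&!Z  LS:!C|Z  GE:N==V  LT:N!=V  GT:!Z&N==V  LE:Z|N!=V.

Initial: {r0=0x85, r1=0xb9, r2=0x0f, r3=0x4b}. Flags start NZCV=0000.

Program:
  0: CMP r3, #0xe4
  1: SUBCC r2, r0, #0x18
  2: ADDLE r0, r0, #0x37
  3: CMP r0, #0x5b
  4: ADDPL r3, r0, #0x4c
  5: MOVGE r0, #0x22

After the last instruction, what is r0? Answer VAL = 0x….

VAL = 0x85

0: ✓ CMP  NZCV=0000
1: ✓ SUBCC  r2←0x6d
2: · ADDLE
3: ✓ CMP  NZCV=0011
4: ✓ ADDPL  r3←0xd1
5: · MOVGE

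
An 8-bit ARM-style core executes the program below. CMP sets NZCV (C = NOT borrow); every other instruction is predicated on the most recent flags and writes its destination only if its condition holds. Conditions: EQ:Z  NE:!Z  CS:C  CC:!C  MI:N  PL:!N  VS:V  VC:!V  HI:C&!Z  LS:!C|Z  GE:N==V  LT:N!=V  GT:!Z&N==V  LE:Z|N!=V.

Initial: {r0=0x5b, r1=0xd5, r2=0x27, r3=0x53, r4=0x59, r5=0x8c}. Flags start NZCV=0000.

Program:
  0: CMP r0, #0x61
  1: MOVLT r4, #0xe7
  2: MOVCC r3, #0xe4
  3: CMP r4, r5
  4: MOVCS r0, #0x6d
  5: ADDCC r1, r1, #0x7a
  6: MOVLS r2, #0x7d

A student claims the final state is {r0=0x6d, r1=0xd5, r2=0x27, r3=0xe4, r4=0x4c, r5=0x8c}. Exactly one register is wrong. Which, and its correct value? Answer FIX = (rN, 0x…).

FIX = (r4, 0xe7)

[0] flags=1000 → (cmp)
[1] flags=1000 LT?T → r4=0xe7
[2] flags=1000 CC?T → r3=0xe4
[3] flags=0010 → (cmp)
[4] flags=0010 CS?T → r0=0x6d
[5] flags=0010 CC?F → skip
[6] flags=0010 LS?F → skip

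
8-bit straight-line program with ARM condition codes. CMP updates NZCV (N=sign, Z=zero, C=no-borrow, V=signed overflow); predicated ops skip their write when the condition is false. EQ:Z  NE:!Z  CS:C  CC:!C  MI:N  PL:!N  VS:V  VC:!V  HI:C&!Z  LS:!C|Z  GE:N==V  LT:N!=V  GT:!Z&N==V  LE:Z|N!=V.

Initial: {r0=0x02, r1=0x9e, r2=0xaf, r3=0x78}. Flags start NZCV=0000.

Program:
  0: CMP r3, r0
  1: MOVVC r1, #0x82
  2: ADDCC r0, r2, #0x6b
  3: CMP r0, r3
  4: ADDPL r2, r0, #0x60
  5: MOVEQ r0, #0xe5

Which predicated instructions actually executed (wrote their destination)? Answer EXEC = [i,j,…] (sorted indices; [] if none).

EXEC = [1]

[0] flags=0010 → (cmp)
[1] flags=0010 VC?T → r1=0x82
[2] flags=0010 CC?F → skip
[3] flags=1000 → (cmp)
[4] flags=1000 PL?F → skip
[5] flags=1000 EQ?F → skip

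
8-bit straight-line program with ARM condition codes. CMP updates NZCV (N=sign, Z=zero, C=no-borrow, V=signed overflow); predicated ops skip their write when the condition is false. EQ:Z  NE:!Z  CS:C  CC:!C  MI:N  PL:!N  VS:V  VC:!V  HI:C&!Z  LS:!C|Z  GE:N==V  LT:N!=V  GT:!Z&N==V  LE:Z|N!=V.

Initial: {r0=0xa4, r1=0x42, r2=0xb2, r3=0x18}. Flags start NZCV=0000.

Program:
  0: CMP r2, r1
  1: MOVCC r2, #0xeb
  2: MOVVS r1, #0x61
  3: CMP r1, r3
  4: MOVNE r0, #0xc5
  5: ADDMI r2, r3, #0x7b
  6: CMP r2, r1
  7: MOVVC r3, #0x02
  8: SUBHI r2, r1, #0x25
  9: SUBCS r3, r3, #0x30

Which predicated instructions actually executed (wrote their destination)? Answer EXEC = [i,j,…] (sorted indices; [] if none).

[0] flags=0011 → (cmp)
[1] flags=0011 CC?F → skip
[2] flags=0011 VS?T → r1=0x61
[3] flags=0010 → (cmp)
[4] flags=0010 NE?T → r0=0xc5
[5] flags=0010 MI?F → skip
[6] flags=0011 → (cmp)
[7] flags=0011 VC?F → skip
[8] flags=0011 HI?T → r2=0x3c
[9] flags=0011 CS?T → r3=0xe8

EXEC = [2,4,8,9]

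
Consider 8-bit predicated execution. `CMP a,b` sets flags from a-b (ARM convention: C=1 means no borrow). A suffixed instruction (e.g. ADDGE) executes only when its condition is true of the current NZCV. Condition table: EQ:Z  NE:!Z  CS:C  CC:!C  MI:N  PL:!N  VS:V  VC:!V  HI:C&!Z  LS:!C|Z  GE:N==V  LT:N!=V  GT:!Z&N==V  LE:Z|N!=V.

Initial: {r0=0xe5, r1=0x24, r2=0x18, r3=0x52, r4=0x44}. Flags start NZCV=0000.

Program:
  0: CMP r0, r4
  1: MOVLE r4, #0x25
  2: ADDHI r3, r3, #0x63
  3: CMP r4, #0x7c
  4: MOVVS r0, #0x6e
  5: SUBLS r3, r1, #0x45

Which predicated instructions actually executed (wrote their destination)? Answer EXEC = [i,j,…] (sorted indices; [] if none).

0: ✓ CMP  NZCV=1010
1: ✓ MOVLE  r4←0x25
2: ✓ ADDHI  r3←0xb5
3: ✓ CMP  NZCV=1000
4: · MOVVS
5: ✓ SUBLS  r3←0xdf

EXEC = [1,2,5]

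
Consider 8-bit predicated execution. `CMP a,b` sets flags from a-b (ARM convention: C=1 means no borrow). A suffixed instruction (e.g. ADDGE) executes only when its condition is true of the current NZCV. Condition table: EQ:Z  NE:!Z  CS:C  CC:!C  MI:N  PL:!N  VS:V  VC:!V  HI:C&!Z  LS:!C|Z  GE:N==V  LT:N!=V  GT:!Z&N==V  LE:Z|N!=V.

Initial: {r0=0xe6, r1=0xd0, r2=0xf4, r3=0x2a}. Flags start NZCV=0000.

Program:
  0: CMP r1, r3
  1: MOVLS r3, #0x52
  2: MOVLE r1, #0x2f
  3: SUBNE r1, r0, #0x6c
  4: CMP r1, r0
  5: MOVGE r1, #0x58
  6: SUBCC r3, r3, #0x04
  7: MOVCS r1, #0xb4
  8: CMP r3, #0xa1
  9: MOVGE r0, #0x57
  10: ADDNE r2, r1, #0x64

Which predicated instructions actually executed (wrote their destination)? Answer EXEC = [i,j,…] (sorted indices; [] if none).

[0] flags=1010 → (cmp)
[1] flags=1010 LS?F → skip
[2] flags=1010 LE?T → r1=0x2f
[3] flags=1010 NE?T → r1=0x7a
[4] flags=1001 → (cmp)
[5] flags=1001 GE?T → r1=0x58
[6] flags=1001 CC?T → r3=0x26
[7] flags=1001 CS?F → skip
[8] flags=1001 → (cmp)
[9] flags=1001 GE?T → r0=0x57
[10] flags=1001 NE?T → r2=0xbc

EXEC = [2,3,5,6,9,10]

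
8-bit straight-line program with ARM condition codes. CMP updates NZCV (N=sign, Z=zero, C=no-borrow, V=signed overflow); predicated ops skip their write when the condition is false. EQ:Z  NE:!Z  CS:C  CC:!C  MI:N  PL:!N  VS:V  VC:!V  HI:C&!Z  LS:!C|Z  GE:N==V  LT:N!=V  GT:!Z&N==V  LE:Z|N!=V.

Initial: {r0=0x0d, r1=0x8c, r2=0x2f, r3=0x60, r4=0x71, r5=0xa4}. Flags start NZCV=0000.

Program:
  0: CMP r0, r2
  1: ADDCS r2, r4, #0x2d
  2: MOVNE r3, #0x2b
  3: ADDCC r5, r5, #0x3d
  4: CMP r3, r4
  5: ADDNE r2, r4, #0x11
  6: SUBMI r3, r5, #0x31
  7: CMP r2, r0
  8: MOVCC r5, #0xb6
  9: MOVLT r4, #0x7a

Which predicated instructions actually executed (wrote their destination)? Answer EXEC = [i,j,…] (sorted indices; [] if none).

[0] flags=1000 → (cmp)
[1] flags=1000 CS?F → skip
[2] flags=1000 NE?T → r3=0x2b
[3] flags=1000 CC?T → r5=0xe1
[4] flags=1000 → (cmp)
[5] flags=1000 NE?T → r2=0x82
[6] flags=1000 MI?T → r3=0xb0
[7] flags=0011 → (cmp)
[8] flags=0011 CC?F → skip
[9] flags=0011 LT?T → r4=0x7a

EXEC = [2,3,5,6,9]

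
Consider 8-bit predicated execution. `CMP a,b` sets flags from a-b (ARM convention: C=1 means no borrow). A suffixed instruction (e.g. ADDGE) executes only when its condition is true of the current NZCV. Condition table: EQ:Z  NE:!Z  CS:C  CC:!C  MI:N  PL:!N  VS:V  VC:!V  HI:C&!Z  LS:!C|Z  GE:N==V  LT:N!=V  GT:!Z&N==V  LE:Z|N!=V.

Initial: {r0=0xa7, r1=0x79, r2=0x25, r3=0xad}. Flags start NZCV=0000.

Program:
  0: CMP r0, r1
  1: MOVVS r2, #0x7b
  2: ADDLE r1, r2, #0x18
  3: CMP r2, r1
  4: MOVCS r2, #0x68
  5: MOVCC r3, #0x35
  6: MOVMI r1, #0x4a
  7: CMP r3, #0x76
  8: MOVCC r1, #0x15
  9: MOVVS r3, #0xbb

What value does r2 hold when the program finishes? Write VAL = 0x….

VAL = 0x7b

[0] flags=0011 → (cmp)
[1] flags=0011 VS?T → r2=0x7b
[2] flags=0011 LE?T → r1=0x93
[3] flags=1001 → (cmp)
[4] flags=1001 CS?F → skip
[5] flags=1001 CC?T → r3=0x35
[6] flags=1001 MI?T → r1=0x4a
[7] flags=1000 → (cmp)
[8] flags=1000 CC?T → r1=0x15
[9] flags=1000 VS?F → skip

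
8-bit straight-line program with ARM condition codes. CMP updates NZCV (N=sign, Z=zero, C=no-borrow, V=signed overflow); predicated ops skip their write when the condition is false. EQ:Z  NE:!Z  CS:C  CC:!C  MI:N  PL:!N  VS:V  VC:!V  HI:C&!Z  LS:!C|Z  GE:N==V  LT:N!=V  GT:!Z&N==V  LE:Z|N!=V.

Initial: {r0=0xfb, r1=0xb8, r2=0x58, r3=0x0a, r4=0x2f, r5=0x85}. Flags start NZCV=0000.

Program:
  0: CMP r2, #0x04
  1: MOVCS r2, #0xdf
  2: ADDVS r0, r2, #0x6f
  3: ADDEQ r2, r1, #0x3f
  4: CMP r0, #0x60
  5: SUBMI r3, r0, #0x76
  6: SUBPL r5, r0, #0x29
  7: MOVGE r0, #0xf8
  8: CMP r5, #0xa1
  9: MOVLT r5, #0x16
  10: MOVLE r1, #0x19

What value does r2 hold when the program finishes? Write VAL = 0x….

0: ✓ CMP  NZCV=0010
1: ✓ MOVCS  r2←0xdf
2: · ADDVS
3: · ADDEQ
4: ✓ CMP  NZCV=1010
5: ✓ SUBMI  r3←0x85
6: · SUBPL
7: · MOVGE
8: ✓ CMP  NZCV=1000
9: ✓ MOVLT  r5←0x16
10: ✓ MOVLE  r1←0x19

VAL = 0xdf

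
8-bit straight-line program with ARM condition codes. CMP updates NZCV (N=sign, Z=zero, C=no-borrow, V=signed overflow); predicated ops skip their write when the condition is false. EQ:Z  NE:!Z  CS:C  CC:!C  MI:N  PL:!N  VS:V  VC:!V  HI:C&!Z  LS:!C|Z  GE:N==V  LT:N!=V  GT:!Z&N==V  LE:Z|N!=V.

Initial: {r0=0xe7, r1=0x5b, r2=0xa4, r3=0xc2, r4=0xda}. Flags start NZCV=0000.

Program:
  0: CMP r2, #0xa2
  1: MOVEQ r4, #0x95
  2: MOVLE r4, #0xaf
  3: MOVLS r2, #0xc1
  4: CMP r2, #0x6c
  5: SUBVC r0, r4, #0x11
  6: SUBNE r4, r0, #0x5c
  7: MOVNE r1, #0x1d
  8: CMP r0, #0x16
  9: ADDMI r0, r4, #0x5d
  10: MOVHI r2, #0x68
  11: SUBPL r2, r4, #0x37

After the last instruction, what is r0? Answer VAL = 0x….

VAL = 0xe8

0: ✓ CMP  NZCV=0010
1: · MOVEQ
2: · MOVLE
3: · MOVLS
4: ✓ CMP  NZCV=0011
5: · SUBVC
6: ✓ SUBNE  r4←0x8b
7: ✓ MOVNE  r1←0x1d
8: ✓ CMP  NZCV=1010
9: ✓ ADDMI  r0←0xe8
10: ✓ MOVHI  r2←0x68
11: · SUBPL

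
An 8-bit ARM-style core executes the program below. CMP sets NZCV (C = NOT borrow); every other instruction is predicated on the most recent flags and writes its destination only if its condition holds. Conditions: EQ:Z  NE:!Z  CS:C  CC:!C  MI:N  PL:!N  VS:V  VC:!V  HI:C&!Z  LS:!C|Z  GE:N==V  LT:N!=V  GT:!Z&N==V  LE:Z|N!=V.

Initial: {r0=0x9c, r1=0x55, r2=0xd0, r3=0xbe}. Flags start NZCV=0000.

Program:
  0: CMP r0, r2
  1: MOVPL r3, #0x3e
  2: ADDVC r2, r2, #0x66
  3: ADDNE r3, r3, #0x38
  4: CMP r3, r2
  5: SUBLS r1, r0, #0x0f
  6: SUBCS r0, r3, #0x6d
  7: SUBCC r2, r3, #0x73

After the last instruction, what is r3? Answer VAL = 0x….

[0] flags=1000 → (cmp)
[1] flags=1000 PL?F → skip
[2] flags=1000 VC?T → r2=0x36
[3] flags=1000 NE?T → r3=0xf6
[4] flags=1010 → (cmp)
[5] flags=1010 LS?F → skip
[6] flags=1010 CS?T → r0=0x89
[7] flags=1010 CC?F → skip

VAL = 0xf6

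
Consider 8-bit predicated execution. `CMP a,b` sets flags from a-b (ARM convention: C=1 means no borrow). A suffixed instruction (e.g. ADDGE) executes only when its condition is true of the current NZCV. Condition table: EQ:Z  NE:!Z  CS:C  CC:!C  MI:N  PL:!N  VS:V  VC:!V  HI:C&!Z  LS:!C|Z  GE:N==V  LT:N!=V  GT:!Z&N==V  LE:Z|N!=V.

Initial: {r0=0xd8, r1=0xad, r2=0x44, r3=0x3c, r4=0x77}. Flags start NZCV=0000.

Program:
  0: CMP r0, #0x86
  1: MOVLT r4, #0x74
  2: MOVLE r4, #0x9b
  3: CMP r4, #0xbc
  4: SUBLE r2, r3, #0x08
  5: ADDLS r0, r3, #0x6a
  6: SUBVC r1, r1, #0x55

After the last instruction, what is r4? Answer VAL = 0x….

0: ✓ CMP  NZCV=0010
1: · MOVLT
2: · MOVLE
3: ✓ CMP  NZCV=1001
4: · SUBLE
5: ✓ ADDLS  r0←0xa6
6: · SUBVC

VAL = 0x77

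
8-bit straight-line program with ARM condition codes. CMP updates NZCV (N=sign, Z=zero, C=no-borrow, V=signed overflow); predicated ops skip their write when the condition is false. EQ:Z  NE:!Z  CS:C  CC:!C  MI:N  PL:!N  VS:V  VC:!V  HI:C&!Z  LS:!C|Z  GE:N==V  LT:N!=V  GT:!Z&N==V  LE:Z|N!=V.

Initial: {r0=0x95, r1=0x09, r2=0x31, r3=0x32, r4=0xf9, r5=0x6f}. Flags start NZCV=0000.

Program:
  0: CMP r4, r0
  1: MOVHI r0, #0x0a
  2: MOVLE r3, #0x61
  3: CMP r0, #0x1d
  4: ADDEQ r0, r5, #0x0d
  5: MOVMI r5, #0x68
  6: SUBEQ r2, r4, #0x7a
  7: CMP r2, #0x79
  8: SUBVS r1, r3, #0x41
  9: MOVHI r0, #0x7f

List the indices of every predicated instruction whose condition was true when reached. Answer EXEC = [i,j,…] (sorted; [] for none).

EXEC = [1,5]

0: ✓ CMP  NZCV=0010
1: ✓ MOVHI  r0←0x0a
2: · MOVLE
3: ✓ CMP  NZCV=1000
4: · ADDEQ
5: ✓ MOVMI  r5←0x68
6: · SUBEQ
7: ✓ CMP  NZCV=1000
8: · SUBVS
9: · MOVHI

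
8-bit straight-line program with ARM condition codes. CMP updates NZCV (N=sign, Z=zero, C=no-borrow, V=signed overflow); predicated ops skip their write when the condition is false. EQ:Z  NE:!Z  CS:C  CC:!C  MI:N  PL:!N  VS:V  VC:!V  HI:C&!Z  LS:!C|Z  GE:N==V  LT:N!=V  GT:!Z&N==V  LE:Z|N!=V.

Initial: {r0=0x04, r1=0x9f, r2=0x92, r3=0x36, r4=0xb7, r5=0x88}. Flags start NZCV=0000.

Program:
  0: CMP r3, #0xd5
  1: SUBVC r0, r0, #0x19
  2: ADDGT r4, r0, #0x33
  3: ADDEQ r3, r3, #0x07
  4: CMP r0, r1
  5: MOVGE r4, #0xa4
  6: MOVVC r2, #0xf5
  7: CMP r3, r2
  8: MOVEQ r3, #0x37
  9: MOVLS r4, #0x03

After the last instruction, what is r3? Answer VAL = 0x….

[0] flags=0000 → (cmp)
[1] flags=0000 VC?T → r0=0xeb
[2] flags=0000 GT?T → r4=0x1e
[3] flags=0000 EQ?F → skip
[4] flags=0010 → (cmp)
[5] flags=0010 GE?T → r4=0xa4
[6] flags=0010 VC?T → r2=0xf5
[7] flags=0000 → (cmp)
[8] flags=0000 EQ?F → skip
[9] flags=0000 LS?T → r4=0x03

VAL = 0x36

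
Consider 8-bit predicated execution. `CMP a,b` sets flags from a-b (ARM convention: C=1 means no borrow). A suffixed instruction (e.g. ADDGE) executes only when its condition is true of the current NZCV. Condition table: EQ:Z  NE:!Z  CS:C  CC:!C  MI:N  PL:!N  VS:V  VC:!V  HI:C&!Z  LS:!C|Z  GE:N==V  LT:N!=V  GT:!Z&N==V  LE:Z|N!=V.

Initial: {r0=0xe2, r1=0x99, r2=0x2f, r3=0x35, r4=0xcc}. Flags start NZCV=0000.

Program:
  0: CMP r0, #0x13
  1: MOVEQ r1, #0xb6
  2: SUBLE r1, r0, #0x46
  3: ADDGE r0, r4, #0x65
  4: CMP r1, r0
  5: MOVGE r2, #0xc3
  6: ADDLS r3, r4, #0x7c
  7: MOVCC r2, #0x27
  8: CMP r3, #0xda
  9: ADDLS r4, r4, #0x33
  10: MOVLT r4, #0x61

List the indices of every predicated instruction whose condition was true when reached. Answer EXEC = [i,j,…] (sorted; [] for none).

0: ✓ CMP  NZCV=1010
1: · MOVEQ
2: ✓ SUBLE  r1←0x9c
3: · ADDGE
4: ✓ CMP  NZCV=1000
5: · MOVGE
6: ✓ ADDLS  r3←0x48
7: ✓ MOVCC  r2←0x27
8: ✓ CMP  NZCV=0000
9: ✓ ADDLS  r4←0xff
10: · MOVLT

EXEC = [2,6,7,9]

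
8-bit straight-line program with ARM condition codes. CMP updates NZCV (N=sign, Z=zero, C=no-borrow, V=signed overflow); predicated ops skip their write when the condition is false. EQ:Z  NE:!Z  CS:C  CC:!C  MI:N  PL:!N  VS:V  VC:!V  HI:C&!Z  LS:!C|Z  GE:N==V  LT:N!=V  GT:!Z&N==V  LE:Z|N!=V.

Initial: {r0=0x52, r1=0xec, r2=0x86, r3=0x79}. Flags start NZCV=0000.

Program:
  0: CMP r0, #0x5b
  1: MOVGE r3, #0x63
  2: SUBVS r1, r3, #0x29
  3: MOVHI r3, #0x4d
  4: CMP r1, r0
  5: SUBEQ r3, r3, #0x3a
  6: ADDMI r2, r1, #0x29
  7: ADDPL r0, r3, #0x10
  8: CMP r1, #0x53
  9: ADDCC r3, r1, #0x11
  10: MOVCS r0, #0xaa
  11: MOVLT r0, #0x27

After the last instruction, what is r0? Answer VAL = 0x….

VAL = 0x27

[0] flags=1000 → (cmp)
[1] flags=1000 GE?F → skip
[2] flags=1000 VS?F → skip
[3] flags=1000 HI?F → skip
[4] flags=1010 → (cmp)
[5] flags=1010 EQ?F → skip
[6] flags=1010 MI?T → r2=0x15
[7] flags=1010 PL?F → skip
[8] flags=1010 → (cmp)
[9] flags=1010 CC?F → skip
[10] flags=1010 CS?T → r0=0xaa
[11] flags=1010 LT?T → r0=0x27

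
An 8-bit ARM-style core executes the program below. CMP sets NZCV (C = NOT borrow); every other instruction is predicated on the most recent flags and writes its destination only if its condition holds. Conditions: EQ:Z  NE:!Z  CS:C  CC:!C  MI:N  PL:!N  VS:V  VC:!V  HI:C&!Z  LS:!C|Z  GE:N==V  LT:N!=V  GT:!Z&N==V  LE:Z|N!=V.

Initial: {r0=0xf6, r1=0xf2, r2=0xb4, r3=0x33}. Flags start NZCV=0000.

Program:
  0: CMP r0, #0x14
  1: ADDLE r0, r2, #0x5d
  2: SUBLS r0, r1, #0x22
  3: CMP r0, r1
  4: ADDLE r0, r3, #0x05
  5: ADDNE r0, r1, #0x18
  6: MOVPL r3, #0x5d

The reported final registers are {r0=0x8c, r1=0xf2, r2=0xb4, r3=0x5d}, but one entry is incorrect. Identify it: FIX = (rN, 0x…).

FIX = (r0, 0x0a)

0: ✓ CMP  NZCV=1010
1: ✓ ADDLE  r0←0x11
2: · SUBLS
3: ✓ CMP  NZCV=0000
4: · ADDLE
5: ✓ ADDNE  r0←0x0a
6: ✓ MOVPL  r3←0x5d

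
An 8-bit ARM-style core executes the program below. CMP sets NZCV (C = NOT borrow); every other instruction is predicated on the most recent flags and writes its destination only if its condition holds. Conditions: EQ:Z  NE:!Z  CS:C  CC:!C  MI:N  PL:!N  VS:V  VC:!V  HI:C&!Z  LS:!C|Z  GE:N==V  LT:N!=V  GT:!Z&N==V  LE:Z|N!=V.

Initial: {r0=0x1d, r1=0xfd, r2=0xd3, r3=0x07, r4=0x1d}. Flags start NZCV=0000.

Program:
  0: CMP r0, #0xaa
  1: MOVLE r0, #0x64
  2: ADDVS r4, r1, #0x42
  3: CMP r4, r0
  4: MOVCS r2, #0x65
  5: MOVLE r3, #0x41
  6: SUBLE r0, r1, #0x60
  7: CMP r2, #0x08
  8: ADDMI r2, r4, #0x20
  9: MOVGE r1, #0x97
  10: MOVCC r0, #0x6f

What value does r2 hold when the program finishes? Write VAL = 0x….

[0] flags=0000 → (cmp)
[1] flags=0000 LE?F → skip
[2] flags=0000 VS?F → skip
[3] flags=0110 → (cmp)
[4] flags=0110 CS?T → r2=0x65
[5] flags=0110 LE?T → r3=0x41
[6] flags=0110 LE?T → r0=0x9d
[7] flags=0010 → (cmp)
[8] flags=0010 MI?F → skip
[9] flags=0010 GE?T → r1=0x97
[10] flags=0010 CC?F → skip

VAL = 0x65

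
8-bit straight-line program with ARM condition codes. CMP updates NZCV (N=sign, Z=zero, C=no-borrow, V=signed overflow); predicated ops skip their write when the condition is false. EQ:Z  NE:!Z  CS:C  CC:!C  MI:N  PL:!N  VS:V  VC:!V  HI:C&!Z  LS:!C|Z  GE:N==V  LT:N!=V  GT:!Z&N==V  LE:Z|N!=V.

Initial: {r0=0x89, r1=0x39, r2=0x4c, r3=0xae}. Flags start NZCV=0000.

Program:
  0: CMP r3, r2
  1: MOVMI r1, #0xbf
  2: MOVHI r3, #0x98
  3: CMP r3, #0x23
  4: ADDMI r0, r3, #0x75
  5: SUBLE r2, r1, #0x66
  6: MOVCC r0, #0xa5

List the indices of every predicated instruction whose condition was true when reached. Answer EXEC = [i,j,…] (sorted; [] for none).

0: ✓ CMP  NZCV=0011
1: · MOVMI
2: ✓ MOVHI  r3←0x98
3: ✓ CMP  NZCV=0011
4: · ADDMI
5: ✓ SUBLE  r2←0xd3
6: · MOVCC

EXEC = [2,5]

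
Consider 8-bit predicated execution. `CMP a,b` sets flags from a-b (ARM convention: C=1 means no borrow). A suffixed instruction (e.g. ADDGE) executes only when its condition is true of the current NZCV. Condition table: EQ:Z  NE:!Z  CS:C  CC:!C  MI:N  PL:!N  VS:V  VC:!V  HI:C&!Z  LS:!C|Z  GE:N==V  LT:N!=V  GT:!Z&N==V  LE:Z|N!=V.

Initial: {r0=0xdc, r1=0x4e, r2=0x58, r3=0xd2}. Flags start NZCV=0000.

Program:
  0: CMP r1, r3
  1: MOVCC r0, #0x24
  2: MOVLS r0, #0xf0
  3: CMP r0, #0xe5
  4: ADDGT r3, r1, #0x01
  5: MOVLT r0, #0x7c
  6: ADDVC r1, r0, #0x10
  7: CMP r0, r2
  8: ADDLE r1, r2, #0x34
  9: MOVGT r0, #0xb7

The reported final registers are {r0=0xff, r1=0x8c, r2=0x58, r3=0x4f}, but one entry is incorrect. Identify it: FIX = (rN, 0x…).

FIX = (r0, 0xf0)

[0] flags=0000 → (cmp)
[1] flags=0000 CC?T → r0=0x24
[2] flags=0000 LS?T → r0=0xf0
[3] flags=0010 → (cmp)
[4] flags=0010 GT?T → r3=0x4f
[5] flags=0010 LT?F → skip
[6] flags=0010 VC?T → r1=0x00
[7] flags=1010 → (cmp)
[8] flags=1010 LE?T → r1=0x8c
[9] flags=1010 GT?F → skip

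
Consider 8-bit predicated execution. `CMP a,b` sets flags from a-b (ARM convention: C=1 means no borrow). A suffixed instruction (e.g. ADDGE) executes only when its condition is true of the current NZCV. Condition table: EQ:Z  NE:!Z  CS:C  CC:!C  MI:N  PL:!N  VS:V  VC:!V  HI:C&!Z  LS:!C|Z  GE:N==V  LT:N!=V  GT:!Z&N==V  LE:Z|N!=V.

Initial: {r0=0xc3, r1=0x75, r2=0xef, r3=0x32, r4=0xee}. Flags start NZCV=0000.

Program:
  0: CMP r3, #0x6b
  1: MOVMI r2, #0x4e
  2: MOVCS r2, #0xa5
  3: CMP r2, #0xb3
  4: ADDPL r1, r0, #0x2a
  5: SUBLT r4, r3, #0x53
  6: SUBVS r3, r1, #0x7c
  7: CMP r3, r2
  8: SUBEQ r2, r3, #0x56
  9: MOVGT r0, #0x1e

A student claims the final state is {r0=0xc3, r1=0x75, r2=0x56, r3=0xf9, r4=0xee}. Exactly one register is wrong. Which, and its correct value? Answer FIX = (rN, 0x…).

0: ✓ CMP  NZCV=1000
1: ✓ MOVMI  r2←0x4e
2: · MOVCS
3: ✓ CMP  NZCV=1001
4: · ADDPL
5: · SUBLT
6: ✓ SUBVS  r3←0xf9
7: ✓ CMP  NZCV=1010
8: · SUBEQ
9: · MOVGT

FIX = (r2, 0x4e)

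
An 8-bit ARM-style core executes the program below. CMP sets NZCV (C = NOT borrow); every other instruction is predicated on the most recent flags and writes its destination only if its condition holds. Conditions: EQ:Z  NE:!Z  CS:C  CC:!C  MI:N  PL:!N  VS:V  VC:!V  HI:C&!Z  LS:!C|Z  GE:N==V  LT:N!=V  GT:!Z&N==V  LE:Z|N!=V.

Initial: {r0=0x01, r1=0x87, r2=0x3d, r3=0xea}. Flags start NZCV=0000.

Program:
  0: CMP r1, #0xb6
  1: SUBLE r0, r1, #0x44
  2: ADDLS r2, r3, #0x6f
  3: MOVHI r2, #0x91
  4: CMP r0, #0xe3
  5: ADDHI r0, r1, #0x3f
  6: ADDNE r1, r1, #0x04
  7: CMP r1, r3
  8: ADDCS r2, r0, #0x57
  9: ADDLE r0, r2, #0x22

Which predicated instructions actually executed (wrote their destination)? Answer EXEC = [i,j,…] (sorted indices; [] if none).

[0] flags=1000 → (cmp)
[1] flags=1000 LE?T → r0=0x43
[2] flags=1000 LS?T → r2=0x59
[3] flags=1000 HI?F → skip
[4] flags=0000 → (cmp)
[5] flags=0000 HI?F → skip
[6] flags=0000 NE?T → r1=0x8b
[7] flags=1000 → (cmp)
[8] flags=1000 CS?F → skip
[9] flags=1000 LE?T → r0=0x7b

EXEC = [1,2,6,9]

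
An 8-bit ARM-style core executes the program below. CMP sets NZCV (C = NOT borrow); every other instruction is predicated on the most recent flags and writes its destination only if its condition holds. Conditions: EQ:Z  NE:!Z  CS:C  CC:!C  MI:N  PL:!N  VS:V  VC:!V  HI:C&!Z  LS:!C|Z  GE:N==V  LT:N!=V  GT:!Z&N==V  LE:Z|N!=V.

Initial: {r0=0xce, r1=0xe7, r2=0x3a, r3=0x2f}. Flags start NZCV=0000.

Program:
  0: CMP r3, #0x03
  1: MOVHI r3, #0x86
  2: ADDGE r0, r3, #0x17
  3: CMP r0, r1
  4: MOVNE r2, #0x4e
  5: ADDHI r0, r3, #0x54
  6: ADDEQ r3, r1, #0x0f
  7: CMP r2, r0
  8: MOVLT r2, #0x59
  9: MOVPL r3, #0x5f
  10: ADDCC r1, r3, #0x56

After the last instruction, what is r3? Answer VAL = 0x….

VAL = 0x86

[0] flags=0010 → (cmp)
[1] flags=0010 HI?T → r3=0x86
[2] flags=0010 GE?T → r0=0x9d
[3] flags=1000 → (cmp)
[4] flags=1000 NE?T → r2=0x4e
[5] flags=1000 HI?F → skip
[6] flags=1000 EQ?F → skip
[7] flags=1001 → (cmp)
[8] flags=1001 LT?F → skip
[9] flags=1001 PL?F → skip
[10] flags=1001 CC?T → r1=0xdc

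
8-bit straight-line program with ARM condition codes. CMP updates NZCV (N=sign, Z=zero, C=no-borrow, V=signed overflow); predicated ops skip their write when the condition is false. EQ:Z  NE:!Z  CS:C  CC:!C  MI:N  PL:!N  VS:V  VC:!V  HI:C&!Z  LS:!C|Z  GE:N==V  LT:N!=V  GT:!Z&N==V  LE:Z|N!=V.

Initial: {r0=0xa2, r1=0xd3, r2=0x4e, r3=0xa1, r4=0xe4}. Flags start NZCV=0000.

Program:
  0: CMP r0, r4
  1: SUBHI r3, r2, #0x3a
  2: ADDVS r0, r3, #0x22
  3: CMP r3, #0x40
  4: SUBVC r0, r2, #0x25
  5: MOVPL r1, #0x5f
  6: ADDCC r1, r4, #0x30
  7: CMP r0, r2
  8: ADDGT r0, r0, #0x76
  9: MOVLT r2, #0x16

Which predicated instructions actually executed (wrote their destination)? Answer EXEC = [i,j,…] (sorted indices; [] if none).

EXEC = [5,9]

0: ✓ CMP  NZCV=1000
1: · SUBHI
2: · ADDVS
3: ✓ CMP  NZCV=0011
4: · SUBVC
5: ✓ MOVPL  r1←0x5f
6: · ADDCC
7: ✓ CMP  NZCV=0011
8: · ADDGT
9: ✓ MOVLT  r2←0x16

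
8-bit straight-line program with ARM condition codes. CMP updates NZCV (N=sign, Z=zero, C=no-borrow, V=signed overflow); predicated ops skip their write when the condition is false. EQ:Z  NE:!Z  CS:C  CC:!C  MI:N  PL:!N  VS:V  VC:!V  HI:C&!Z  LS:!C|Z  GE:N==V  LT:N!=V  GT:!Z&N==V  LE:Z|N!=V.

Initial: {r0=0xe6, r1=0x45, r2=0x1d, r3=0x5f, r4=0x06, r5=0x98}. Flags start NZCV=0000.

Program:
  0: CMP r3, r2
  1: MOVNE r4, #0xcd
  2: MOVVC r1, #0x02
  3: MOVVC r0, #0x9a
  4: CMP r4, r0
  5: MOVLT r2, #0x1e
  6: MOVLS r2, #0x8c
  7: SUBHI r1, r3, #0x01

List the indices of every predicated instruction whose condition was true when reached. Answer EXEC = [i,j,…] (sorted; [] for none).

0: ✓ CMP  NZCV=0010
1: ✓ MOVNE  r4←0xcd
2: ✓ MOVVC  r1←0x02
3: ✓ MOVVC  r0←0x9a
4: ✓ CMP  NZCV=0010
5: · MOVLT
6: · MOVLS
7: ✓ SUBHI  r1←0x5e

EXEC = [1,2,3,7]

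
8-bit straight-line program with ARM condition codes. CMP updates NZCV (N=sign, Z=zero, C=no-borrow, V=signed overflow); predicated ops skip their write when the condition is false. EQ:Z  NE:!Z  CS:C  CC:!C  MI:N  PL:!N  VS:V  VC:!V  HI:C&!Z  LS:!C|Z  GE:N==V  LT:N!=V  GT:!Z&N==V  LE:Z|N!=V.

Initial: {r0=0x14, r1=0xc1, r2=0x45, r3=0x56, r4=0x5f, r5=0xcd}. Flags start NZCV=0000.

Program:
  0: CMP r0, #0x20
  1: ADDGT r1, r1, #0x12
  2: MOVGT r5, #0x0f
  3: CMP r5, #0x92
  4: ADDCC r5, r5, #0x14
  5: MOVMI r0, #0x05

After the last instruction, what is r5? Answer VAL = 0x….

[0] flags=1000 → (cmp)
[1] flags=1000 GT?F → skip
[2] flags=1000 GT?F → skip
[3] flags=0010 → (cmp)
[4] flags=0010 CC?F → skip
[5] flags=0010 MI?F → skip

VAL = 0xcd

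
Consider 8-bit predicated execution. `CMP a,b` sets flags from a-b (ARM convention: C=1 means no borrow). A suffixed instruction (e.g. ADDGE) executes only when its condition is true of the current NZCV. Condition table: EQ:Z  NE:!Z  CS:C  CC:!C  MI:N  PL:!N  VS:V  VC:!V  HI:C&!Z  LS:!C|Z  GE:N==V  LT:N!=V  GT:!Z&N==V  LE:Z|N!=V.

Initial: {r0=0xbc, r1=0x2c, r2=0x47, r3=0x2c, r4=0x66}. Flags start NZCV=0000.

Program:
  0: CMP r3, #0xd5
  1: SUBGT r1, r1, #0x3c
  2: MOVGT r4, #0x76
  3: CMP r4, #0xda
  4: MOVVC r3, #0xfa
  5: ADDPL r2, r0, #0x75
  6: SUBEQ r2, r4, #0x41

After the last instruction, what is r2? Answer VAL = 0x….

0: ✓ CMP  NZCV=0000
1: ✓ SUBGT  r1←0xf0
2: ✓ MOVGT  r4←0x76
3: ✓ CMP  NZCV=1001
4: · MOVVC
5: · ADDPL
6: · SUBEQ

VAL = 0x47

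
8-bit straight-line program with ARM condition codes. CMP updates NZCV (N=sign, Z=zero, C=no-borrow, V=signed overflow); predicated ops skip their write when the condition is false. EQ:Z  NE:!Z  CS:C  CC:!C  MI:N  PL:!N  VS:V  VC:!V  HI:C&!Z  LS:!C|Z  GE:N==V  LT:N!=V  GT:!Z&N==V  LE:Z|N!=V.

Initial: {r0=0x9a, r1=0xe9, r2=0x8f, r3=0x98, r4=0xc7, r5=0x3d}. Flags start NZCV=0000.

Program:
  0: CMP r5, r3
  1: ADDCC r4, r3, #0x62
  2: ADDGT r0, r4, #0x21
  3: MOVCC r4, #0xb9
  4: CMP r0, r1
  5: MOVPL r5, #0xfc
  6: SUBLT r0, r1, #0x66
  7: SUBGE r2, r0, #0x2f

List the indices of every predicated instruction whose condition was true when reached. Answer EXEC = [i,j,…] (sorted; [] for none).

[0] flags=1001 → (cmp)
[1] flags=1001 CC?T → r4=0xfa
[2] flags=1001 GT?T → r0=0x1b
[3] flags=1001 CC?T → r4=0xb9
[4] flags=0000 → (cmp)
[5] flags=0000 PL?T → r5=0xfc
[6] flags=0000 LT?F → skip
[7] flags=0000 GE?T → r2=0xec

EXEC = [1,2,3,5,7]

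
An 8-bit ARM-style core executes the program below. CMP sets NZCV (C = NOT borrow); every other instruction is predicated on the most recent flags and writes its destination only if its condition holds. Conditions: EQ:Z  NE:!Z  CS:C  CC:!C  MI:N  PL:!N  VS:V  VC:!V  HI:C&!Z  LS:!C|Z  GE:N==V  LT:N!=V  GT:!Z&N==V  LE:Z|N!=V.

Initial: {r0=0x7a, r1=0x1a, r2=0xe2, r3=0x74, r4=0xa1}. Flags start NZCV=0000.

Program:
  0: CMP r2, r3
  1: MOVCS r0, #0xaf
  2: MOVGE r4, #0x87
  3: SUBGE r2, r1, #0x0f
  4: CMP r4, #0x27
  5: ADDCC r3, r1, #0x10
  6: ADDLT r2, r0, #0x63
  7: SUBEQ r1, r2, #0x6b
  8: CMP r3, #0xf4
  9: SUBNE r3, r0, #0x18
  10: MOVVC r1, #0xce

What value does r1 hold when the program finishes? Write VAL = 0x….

VAL = 0x1a

0: ✓ CMP  NZCV=0011
1: ✓ MOVCS  r0←0xaf
2: · MOVGE
3: · SUBGE
4: ✓ CMP  NZCV=0011
5: · ADDCC
6: ✓ ADDLT  r2←0x12
7: · SUBEQ
8: ✓ CMP  NZCV=1001
9: ✓ SUBNE  r3←0x97
10: · MOVVC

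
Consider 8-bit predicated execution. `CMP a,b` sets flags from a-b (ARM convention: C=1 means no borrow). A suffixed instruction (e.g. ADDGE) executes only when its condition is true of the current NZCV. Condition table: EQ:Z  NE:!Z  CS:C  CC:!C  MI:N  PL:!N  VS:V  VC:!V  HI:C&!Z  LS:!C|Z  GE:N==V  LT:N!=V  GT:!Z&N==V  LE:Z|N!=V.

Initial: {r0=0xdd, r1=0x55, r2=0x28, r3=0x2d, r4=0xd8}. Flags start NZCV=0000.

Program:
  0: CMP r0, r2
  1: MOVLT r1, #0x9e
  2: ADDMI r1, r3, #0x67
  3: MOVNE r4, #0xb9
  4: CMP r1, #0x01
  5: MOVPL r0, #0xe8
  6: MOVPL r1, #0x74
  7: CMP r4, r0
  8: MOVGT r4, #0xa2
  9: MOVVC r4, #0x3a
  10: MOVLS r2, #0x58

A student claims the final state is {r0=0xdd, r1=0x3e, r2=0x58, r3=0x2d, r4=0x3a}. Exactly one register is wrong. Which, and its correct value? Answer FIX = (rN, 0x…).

FIX = (r1, 0x94)

0: ✓ CMP  NZCV=1010
1: ✓ MOVLT  r1←0x9e
2: ✓ ADDMI  r1←0x94
3: ✓ MOVNE  r4←0xb9
4: ✓ CMP  NZCV=1010
5: · MOVPL
6: · MOVPL
7: ✓ CMP  NZCV=1000
8: · MOVGT
9: ✓ MOVVC  r4←0x3a
10: ✓ MOVLS  r2←0x58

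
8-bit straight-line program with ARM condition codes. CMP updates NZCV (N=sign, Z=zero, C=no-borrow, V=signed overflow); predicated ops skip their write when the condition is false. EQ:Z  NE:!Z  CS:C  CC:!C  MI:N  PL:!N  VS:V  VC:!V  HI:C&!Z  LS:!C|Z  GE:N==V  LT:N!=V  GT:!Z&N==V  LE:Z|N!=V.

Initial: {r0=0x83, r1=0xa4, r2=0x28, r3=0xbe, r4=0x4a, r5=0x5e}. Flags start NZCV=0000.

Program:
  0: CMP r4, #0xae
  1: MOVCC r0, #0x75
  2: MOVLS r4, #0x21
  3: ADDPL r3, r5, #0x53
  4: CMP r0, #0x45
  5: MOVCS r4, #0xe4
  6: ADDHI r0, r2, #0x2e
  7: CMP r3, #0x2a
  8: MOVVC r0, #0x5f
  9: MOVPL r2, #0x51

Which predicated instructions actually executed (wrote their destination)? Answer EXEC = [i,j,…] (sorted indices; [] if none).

0: ✓ CMP  NZCV=1001
1: ✓ MOVCC  r0←0x75
2: ✓ MOVLS  r4←0x21
3: · ADDPL
4: ✓ CMP  NZCV=0010
5: ✓ MOVCS  r4←0xe4
6: ✓ ADDHI  r0←0x56
7: ✓ CMP  NZCV=1010
8: ✓ MOVVC  r0←0x5f
9: · MOVPL

EXEC = [1,2,5,6,8]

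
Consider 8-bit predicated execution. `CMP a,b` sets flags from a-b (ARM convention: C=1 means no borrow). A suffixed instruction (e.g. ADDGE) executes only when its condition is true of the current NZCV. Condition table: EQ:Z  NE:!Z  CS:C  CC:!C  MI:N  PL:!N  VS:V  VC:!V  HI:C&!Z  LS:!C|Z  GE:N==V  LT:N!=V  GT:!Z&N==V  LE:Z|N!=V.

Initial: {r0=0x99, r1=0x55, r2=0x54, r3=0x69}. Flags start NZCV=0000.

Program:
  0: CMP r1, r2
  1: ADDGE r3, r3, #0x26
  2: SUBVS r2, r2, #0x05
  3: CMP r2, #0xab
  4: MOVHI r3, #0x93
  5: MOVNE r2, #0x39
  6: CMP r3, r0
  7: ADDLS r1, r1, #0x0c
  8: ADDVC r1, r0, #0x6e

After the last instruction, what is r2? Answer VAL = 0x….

0: ✓ CMP  NZCV=0010
1: ✓ ADDGE  r3←0x8f
2: · SUBVS
3: ✓ CMP  NZCV=1001
4: · MOVHI
5: ✓ MOVNE  r2←0x39
6: ✓ CMP  NZCV=1000
7: ✓ ADDLS  r1←0x61
8: ✓ ADDVC  r1←0x07

VAL = 0x39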